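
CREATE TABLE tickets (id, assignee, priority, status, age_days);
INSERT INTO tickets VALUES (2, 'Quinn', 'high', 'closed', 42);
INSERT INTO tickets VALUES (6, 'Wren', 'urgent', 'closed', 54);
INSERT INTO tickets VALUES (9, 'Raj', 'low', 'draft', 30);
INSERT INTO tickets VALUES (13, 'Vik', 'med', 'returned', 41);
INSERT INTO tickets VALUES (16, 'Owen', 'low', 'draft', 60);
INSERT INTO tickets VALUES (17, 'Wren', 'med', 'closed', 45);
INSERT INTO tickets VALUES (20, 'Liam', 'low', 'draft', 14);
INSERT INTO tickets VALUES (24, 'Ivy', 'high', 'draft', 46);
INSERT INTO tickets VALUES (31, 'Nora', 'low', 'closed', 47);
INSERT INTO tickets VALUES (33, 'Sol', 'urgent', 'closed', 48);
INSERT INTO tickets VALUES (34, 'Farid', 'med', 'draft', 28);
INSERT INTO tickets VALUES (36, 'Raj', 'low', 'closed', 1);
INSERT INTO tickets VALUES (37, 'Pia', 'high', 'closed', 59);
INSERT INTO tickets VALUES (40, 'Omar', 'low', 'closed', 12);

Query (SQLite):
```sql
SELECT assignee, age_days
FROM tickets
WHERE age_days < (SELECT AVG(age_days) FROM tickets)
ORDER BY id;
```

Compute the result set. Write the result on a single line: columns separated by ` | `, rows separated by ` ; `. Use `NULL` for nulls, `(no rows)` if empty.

Raj | 30 ; Liam | 14 ; Farid | 28 ; Raj | 1 ; Omar | 12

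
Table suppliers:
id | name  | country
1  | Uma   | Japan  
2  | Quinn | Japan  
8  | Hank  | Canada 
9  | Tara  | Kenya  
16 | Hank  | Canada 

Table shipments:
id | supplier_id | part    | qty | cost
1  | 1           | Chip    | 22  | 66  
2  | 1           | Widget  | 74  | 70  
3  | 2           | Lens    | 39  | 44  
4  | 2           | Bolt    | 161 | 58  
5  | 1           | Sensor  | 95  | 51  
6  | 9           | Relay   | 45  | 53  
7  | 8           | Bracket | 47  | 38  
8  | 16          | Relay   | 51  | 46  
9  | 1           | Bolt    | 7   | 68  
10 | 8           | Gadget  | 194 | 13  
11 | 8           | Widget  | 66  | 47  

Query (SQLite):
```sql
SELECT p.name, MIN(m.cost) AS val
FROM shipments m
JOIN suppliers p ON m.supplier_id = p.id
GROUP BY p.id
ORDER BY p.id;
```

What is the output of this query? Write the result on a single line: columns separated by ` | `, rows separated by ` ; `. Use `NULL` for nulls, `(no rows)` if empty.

Uma | 51 ; Quinn | 44 ; Hank | 13 ; Tara | 53 ; Hank | 46

Join each shipments row to its suppliers via supplier_id.
Group joined rows by suppliers.id; compute MIN(m.cost) per group.
  1: ids {1, 2, 5, 9} → MIN(m.cost)=51
  2: ids {3, 4} → MIN(m.cost)=44
  8: ids {7, 10, 11} → MIN(m.cost)=13
  9: ids {6} → MIN(m.cost)=53
  16: ids {8} → MIN(m.cost)=46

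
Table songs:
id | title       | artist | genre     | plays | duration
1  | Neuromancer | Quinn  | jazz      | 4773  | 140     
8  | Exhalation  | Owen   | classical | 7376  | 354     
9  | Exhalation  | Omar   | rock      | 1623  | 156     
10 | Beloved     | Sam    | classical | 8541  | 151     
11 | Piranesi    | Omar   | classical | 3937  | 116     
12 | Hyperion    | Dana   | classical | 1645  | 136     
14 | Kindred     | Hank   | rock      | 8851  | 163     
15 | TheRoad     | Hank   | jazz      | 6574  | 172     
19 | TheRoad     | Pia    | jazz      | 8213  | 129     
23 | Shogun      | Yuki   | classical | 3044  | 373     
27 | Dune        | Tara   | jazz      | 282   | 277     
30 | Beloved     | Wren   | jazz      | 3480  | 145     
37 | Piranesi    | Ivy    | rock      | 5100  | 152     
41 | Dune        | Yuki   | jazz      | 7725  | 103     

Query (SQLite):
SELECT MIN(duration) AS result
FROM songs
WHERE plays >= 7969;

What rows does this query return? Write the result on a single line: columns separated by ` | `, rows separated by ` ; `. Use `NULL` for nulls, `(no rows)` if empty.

Rows where plays >= 7969 → duration values: [151, 163, 129].
MIN of non-NULL values = 129.

129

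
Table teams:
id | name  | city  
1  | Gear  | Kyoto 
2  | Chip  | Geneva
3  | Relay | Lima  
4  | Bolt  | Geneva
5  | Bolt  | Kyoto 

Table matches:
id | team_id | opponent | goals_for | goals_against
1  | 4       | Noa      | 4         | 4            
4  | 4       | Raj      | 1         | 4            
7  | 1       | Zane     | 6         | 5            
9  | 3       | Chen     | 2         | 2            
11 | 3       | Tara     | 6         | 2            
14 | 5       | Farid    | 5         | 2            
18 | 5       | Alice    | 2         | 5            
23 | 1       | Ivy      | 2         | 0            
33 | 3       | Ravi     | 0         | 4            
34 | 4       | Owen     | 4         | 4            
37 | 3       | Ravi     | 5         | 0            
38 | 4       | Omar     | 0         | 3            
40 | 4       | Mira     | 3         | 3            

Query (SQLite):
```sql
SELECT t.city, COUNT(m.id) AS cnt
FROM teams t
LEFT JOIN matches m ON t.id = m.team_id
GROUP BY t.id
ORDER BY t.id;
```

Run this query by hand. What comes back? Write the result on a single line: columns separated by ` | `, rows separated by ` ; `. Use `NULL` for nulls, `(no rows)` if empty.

Kyoto | 2 ; Geneva | 0 ; Lima | 4 ; Geneva | 5 ; Kyoto | 2

LEFT JOIN keeps every teams row; unmatched ones get NULL for matches columns.
Group by teams.id and compute COUNT(m.id). COUNT(col) of an all-NULL group is 0.
  1: ids {7, 23} → COUNT(m.id)=2
  2: ids {—} → COUNT(m.id)=0
  3: ids {9, 11, 33, 37} → COUNT(m.id)=4
  4: ids {1, 4, 34, 38, 40} → COUNT(m.id)=5
  5: ids {14, 18} → COUNT(m.id)=2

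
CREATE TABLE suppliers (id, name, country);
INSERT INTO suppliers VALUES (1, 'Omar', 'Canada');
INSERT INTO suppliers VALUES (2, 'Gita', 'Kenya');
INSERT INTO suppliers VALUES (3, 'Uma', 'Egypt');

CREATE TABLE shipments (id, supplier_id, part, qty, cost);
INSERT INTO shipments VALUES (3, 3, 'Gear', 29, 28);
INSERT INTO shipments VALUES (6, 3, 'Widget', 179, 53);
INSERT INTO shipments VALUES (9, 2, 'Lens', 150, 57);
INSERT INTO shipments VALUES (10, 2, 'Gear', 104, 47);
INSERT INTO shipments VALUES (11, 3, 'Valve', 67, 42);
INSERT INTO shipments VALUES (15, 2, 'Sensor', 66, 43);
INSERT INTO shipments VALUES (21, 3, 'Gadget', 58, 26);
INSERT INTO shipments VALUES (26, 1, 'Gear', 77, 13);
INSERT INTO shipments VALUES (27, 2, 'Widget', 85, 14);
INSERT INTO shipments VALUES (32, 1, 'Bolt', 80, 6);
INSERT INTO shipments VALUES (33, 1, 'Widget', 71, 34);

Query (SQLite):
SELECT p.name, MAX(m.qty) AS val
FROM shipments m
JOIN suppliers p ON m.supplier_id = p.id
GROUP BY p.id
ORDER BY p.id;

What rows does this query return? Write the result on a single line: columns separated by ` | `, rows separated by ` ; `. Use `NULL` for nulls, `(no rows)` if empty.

Omar | 80 ; Gita | 150 ; Uma | 179

Join each shipments row to its suppliers via supplier_id.
Group joined rows by suppliers.id; compute MAX(m.qty) per group.
  1: ids {26, 32, 33} → MAX(m.qty)=80
  2: ids {9, 10, 15, 27} → MAX(m.qty)=150
  3: ids {3, 6, 11, 21} → MAX(m.qty)=179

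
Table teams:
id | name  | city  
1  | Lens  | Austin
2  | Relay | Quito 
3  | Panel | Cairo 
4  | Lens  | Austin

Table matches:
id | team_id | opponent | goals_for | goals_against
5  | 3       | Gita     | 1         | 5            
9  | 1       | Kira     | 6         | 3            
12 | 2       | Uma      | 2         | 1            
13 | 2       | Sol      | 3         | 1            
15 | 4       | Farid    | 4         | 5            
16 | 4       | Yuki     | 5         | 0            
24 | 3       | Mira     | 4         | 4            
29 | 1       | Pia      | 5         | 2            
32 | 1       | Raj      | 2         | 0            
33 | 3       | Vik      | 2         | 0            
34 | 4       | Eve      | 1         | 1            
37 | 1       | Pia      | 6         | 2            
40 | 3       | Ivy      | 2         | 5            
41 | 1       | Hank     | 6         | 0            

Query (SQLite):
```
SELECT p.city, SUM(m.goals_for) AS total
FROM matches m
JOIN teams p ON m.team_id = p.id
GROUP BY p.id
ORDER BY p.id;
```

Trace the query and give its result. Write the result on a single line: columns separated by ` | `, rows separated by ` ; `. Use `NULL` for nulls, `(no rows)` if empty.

Austin | 25 ; Quito | 5 ; Cairo | 9 ; Austin | 10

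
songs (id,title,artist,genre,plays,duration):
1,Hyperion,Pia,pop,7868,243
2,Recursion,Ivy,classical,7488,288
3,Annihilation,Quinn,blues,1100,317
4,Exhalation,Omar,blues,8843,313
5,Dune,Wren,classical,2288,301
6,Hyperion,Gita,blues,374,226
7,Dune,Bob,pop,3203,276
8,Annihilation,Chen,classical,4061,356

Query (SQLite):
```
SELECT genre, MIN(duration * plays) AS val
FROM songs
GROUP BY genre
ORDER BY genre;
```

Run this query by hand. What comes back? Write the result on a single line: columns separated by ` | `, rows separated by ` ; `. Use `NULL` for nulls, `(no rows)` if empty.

blues | 84524 ; classical | 688688 ; pop | 884028

For each row compute duration * plays.
Group by genre; take MIN of the expression per group.
  blues: ids {3, 4, 6} → MIN(duration * plays)=84524
  classical: ids {2, 5, 8} → MIN(duration * plays)=688688
  pop: ids {1, 7} → MIN(duration * plays)=884028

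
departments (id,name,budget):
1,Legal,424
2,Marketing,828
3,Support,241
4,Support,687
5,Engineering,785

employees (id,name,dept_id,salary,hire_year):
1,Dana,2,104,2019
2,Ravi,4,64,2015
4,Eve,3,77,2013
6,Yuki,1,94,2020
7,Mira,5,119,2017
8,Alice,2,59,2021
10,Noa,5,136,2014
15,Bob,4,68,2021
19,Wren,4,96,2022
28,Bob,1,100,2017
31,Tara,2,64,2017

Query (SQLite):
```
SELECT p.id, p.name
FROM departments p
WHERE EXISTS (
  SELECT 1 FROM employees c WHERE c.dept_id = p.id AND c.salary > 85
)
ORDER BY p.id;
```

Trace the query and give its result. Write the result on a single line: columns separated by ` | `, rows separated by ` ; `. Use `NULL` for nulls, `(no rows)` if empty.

For each departments row, check whether any employees with matching dept_id has salary > 85.
Keep rows where that is true.

1 | Legal ; 2 | Marketing ; 4 | Support ; 5 | Engineering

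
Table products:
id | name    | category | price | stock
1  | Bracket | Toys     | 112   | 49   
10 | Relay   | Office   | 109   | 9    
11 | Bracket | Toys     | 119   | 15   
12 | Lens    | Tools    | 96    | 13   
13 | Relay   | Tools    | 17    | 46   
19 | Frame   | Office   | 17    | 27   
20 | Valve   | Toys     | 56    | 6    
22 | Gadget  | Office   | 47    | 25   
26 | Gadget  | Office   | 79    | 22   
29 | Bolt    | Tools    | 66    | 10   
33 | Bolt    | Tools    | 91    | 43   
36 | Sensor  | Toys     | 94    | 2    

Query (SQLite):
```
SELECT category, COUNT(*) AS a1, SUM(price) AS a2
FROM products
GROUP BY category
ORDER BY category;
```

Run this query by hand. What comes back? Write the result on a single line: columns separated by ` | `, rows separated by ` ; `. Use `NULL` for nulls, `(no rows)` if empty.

Group products by category.
Per group compute: COUNT(*), SUM(price).
  Office: ids {10, 19, 22, 26} → COUNT(*)=4, SUM(price)=252
  Tools: ids {12, 13, 29, 33} → COUNT(*)=4, SUM(price)=270
  Toys: ids {1, 11, 20, 36} → COUNT(*)=4, SUM(price)=381

Office | 4 | 252 ; Tools | 4 | 270 ; Toys | 4 | 381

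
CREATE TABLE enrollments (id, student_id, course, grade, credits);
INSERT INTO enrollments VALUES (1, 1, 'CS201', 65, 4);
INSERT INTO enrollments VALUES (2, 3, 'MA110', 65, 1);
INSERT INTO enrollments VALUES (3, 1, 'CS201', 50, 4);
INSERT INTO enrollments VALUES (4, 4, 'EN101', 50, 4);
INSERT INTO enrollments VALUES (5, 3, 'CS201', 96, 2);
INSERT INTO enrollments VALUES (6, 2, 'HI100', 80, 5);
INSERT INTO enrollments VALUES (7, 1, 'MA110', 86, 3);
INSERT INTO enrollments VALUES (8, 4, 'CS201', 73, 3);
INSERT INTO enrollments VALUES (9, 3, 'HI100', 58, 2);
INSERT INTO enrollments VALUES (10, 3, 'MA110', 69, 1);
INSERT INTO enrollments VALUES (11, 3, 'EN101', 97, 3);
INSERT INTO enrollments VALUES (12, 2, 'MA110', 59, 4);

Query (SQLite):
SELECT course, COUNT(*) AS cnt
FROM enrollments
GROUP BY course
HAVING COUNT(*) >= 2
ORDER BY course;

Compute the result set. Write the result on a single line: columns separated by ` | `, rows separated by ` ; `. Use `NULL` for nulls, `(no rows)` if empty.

CS201 | 4 ; EN101 | 2 ; HI100 | 2 ; MA110 | 4

Partition enrollments by course; compute COUNT(*) within each group.
HAVING: keep groups with count ≥ 2.
  CS201: ids {1, 3, 5, 8} → COUNT(*)=4
  EN101: ids {4, 11} → COUNT(*)=2
  HI100: ids {6, 9} → COUNT(*)=2
  MA110: ids {2, 7, 10, 12} → COUNT(*)=4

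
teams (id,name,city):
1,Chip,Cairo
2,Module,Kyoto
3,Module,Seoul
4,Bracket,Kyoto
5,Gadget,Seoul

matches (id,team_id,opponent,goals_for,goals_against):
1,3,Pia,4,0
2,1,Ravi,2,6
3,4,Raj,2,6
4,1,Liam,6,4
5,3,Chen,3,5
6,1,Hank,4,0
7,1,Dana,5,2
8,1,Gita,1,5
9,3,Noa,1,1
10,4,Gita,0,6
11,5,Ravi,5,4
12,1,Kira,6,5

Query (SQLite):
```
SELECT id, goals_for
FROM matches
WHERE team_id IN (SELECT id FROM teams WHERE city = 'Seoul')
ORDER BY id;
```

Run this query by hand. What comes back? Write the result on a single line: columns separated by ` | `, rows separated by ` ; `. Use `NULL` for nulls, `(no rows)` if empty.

1 | 4 ; 5 | 3 ; 9 | 1 ; 11 | 5

Inner query: teams.id where city = 'Seoul'.
Outer: keep matches rows whose team_id is in that set.
Inner query → {3, 5}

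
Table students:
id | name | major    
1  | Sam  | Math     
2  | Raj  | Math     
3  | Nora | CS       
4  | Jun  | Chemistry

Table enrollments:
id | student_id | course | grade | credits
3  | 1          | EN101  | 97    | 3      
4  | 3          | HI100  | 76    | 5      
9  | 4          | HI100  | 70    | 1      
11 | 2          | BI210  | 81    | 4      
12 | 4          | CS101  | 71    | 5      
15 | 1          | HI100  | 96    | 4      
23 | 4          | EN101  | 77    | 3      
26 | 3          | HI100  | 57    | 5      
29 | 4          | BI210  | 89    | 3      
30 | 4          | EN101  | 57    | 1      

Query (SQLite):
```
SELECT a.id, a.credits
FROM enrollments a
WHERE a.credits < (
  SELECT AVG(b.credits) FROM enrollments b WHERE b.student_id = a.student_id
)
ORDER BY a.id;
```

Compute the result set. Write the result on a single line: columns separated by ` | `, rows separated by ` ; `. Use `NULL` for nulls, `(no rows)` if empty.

For each enrollments row a, compute AVG(credits) over rows sharing a.student_id.
Keep row a if a.credits < that per-group AVG.
  student_id=1: AVG(credits) = 3.5
  student_id=2: AVG(credits) = 4.0
  student_id=3: AVG(credits) = 5.0
  student_id=4: AVG(credits) = 2.6

3 | 3 ; 9 | 1 ; 30 | 1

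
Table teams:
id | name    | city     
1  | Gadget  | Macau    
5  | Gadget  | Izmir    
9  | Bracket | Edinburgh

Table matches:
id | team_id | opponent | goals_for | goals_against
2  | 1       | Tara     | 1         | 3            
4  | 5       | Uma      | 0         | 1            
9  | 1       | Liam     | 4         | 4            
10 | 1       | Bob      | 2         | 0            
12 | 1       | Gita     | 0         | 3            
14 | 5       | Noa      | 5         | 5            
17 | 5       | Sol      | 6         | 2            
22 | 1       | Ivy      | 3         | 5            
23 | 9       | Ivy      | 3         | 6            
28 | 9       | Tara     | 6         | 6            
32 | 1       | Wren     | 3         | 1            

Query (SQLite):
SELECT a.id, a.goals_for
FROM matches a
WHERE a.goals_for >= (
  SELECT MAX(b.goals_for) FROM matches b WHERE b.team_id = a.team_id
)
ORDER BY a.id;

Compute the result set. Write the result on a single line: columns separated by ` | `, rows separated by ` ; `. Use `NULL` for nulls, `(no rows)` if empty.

9 | 4 ; 17 | 6 ; 28 | 6

For each matches row a, compute MAX(goals_for) over rows sharing a.team_id.
Keep row a if a.goals_for >= that per-group MAX.
  team_id=1: MAX(goals_for) = 4
  team_id=5: MAX(goals_for) = 6
  team_id=9: MAX(goals_for) = 6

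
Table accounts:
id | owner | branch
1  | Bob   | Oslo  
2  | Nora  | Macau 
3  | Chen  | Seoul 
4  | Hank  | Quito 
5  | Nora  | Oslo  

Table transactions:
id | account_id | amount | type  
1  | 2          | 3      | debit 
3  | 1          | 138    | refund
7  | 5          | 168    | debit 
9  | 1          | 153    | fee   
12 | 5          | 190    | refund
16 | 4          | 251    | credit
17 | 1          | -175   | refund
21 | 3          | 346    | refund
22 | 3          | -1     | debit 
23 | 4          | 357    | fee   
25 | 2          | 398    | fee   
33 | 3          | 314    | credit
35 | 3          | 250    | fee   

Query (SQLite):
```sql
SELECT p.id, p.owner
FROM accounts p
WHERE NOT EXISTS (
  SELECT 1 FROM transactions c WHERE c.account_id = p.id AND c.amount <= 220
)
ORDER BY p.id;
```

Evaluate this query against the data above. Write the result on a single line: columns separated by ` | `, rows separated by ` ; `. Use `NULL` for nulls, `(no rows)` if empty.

4 | Hank

For each accounts row, check whether any transactions with matching account_id has amount <= 220.
Keep rows where that is false.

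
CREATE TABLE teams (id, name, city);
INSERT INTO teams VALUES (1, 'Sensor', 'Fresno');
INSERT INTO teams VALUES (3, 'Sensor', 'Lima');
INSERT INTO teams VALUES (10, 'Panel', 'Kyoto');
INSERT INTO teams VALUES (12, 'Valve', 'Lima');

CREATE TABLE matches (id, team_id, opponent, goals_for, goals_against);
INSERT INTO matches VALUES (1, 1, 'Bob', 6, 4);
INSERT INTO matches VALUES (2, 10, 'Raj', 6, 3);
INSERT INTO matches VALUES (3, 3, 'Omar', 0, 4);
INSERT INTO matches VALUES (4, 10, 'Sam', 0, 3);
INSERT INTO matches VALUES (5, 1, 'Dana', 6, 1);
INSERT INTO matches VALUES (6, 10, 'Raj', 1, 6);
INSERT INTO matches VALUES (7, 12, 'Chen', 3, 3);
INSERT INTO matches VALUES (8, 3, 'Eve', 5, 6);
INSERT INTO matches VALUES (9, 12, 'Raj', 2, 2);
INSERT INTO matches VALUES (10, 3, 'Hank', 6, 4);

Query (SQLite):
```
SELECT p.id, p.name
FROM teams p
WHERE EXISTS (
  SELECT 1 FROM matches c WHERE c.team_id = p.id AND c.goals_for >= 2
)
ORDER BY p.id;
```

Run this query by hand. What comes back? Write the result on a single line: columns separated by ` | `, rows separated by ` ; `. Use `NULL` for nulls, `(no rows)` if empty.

1 | Sensor ; 3 | Sensor ; 10 | Panel ; 12 | Valve

For each teams row, check whether any matches with matching team_id has goals_for >= 2.
Keep rows where that is true.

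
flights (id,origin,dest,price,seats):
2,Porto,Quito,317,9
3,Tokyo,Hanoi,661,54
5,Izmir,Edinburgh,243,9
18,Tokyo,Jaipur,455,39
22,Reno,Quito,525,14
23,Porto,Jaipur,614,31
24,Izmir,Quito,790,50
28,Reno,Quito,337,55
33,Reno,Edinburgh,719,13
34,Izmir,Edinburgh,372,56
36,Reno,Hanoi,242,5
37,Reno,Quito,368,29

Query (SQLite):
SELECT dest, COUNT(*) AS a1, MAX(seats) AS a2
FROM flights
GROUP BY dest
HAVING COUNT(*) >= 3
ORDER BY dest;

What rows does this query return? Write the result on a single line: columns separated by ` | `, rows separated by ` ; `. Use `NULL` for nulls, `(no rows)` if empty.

Edinburgh | 3 | 56 ; Quito | 5 | 55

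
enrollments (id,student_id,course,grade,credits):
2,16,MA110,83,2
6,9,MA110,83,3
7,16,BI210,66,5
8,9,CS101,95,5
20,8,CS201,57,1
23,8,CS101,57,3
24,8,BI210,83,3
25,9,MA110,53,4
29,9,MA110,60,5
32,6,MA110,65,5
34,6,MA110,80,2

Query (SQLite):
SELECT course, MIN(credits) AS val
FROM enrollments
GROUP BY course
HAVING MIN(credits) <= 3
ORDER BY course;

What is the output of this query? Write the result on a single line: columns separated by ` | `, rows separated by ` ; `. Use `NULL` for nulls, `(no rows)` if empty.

Partition enrollments by course; compute MIN(credits) within each group.
HAVING: keep groups where MIN(credits) <= 3.
  BI210: ids {7, 24} → MIN(credits)=3
  CS101: ids {8, 23} → MIN(credits)=3
  CS201: ids {20} → MIN(credits)=1
  MA110: ids {2, 6, 25, 29, 32, 34} → MIN(credits)=2

BI210 | 3 ; CS101 | 3 ; CS201 | 1 ; MA110 | 2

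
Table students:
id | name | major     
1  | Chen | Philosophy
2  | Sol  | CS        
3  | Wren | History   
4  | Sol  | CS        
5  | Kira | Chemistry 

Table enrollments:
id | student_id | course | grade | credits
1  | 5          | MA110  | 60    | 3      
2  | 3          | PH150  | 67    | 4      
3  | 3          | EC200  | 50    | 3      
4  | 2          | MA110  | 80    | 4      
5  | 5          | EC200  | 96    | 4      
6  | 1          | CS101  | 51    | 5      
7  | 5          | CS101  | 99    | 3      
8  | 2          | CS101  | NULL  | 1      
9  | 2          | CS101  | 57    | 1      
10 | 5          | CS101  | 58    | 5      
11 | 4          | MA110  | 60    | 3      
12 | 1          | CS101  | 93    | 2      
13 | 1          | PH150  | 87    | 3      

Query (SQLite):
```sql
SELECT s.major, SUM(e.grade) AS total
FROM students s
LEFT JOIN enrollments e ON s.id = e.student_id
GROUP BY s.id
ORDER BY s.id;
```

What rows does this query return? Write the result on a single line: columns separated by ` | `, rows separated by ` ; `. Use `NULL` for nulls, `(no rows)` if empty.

LEFT JOIN keeps every students row; unmatched ones get NULL for enrollments columns.
Group by students.id and compute SUM(e.grade). SUM over an all-NULL group is NULL.
  1: ids {6, 12, 13} → SUM(e.grade)=231
  2: ids {4, 8, 9} → SUM(e.grade)=137
  3: ids {2, 3} → SUM(e.grade)=117
  4: ids {11} → SUM(e.grade)=60
  5: ids {1, 5, 7, 10} → SUM(e.grade)=313

Philosophy | 231 ; CS | 137 ; History | 117 ; CS | 60 ; Chemistry | 313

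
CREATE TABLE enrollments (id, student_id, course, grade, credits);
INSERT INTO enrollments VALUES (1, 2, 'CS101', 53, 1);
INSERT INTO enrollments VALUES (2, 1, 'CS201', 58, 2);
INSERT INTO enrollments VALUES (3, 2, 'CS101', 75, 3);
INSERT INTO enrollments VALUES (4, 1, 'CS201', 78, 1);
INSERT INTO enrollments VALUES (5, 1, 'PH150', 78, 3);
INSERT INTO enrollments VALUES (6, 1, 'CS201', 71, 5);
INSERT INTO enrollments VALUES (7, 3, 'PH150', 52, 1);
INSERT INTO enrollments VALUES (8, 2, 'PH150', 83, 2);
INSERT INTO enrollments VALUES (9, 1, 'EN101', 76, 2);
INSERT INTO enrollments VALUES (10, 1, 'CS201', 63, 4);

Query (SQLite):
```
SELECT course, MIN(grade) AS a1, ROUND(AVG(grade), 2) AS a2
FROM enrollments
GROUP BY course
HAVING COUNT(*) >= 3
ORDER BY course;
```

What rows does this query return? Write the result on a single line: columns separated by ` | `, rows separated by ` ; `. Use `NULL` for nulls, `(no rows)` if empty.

CS201 | 58 | 67.5 ; PH150 | 52 | 71

Group enrollments by course.
Per group compute: MIN(grade), ROUND(AVG(grade), 2).
HAVING: drop groups with fewer than 3 rows.
  CS101: ids {1, 3} → MIN(grade)=53, ROUND(AVG(grade), 2)=64
  CS201: ids {2, 4, 6, 10} → MIN(grade)=58, ROUND(AVG(grade), 2)=67.5
  EN101: ids {9} → MIN(grade)=76, ROUND(AVG(grade), 2)=76
  PH150: ids {5, 7, 8} → MIN(grade)=52, ROUND(AVG(grade), 2)=71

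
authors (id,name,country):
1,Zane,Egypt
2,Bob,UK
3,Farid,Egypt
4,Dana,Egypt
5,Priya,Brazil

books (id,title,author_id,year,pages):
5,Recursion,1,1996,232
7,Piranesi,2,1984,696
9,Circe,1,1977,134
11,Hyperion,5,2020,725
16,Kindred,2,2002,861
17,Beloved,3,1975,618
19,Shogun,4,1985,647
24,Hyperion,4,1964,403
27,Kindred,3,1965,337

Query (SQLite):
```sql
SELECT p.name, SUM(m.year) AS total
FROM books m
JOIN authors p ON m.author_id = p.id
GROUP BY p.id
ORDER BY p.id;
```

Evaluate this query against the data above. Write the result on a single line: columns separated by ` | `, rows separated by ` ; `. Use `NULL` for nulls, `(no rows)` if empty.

Zane | 3973 ; Bob | 3986 ; Farid | 3940 ; Dana | 3949 ; Priya | 2020

Join each books row to its authors via author_id.
Group joined rows by authors.id; compute SUM(m.year) per group.
  1: ids {5, 9} → SUM(m.year)=3973
  2: ids {7, 16} → SUM(m.year)=3986
  3: ids {17, 27} → SUM(m.year)=3940
  4: ids {19, 24} → SUM(m.year)=3949
  5: ids {11} → SUM(m.year)=2020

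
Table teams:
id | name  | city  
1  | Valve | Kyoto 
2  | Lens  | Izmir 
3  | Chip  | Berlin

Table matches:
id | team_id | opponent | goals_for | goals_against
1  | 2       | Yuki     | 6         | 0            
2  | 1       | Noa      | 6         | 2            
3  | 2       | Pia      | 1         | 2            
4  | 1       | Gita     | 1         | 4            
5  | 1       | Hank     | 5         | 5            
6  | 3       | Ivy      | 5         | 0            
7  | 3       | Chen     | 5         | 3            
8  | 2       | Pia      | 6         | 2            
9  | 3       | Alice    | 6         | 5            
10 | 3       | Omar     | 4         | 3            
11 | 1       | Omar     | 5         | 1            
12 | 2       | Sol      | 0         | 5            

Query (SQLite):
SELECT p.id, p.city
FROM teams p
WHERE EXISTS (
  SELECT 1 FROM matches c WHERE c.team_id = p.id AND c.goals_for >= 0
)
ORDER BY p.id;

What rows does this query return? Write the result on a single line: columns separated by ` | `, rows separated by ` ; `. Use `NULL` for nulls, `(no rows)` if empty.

For each teams row, check whether any matches with matching team_id has goals_for >= 0.
Keep rows where that is true.

1 | Kyoto ; 2 | Izmir ; 3 | Berlin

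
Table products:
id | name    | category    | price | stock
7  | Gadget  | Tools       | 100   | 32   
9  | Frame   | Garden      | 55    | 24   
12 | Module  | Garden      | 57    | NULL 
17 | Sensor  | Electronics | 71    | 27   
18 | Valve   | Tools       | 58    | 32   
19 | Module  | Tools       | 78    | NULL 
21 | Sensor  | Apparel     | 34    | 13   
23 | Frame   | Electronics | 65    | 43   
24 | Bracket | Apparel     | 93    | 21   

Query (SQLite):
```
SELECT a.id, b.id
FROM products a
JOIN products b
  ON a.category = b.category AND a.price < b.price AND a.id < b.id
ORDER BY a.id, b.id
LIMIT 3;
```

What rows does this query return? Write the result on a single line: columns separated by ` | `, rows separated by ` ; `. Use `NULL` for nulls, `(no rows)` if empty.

Pairs (a,b) with same category, a.price < b.price, a.id < b.id.
category groups: Apparel:{21,24} Electronics:{17,23} Garden:{9,12} Tools:{7,18,19}
Ordered by (a.id, b.id); first 3.

9 | 12 ; 18 | 19 ; 21 | 24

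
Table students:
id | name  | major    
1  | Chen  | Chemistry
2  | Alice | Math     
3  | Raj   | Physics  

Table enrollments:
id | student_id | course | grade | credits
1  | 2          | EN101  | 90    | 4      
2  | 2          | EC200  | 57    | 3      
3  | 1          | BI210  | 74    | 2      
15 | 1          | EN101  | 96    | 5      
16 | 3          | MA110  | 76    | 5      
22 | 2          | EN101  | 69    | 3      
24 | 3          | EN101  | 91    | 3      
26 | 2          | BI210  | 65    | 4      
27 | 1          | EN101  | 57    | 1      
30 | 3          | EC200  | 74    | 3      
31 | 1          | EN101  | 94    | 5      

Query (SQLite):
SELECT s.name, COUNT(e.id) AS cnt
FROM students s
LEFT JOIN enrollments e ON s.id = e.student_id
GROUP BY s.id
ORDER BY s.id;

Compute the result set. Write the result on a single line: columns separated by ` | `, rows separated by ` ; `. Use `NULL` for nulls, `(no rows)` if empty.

LEFT JOIN keeps every students row; unmatched ones get NULL for enrollments columns.
Group by students.id and compute COUNT(e.id). COUNT(col) of an all-NULL group is 0.
  1: ids {3, 15, 27, 31} → COUNT(e.id)=4
  2: ids {1, 2, 22, 26} → COUNT(e.id)=4
  3: ids {16, 24, 30} → COUNT(e.id)=3

Chen | 4 ; Alice | 4 ; Raj | 3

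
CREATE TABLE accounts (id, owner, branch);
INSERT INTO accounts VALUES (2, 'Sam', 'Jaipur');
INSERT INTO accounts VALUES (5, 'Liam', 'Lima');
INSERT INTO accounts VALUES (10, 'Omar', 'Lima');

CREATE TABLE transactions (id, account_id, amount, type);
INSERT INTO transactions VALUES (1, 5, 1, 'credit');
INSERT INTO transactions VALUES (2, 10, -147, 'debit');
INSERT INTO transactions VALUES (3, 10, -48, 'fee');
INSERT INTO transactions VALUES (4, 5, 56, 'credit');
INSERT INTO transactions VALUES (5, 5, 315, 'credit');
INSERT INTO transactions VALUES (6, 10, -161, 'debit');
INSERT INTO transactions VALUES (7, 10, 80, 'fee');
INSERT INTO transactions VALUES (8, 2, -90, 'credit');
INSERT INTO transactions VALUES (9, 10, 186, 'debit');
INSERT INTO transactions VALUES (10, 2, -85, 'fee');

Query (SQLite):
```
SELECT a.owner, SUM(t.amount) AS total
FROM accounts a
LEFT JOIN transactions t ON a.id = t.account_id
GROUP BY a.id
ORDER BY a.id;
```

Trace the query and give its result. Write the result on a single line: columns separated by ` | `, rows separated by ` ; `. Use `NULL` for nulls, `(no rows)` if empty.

LEFT JOIN keeps every accounts row; unmatched ones get NULL for transactions columns.
Group by accounts.id and compute SUM(t.amount). SUM over an all-NULL group is NULL.
  2: ids {8, 10} → SUM(t.amount)=-175
  5: ids {1, 4, 5} → SUM(t.amount)=372
  10: ids {2, 3, 6, 7, 9} → SUM(t.amount)=-90

Sam | -175 ; Liam | 372 ; Omar | -90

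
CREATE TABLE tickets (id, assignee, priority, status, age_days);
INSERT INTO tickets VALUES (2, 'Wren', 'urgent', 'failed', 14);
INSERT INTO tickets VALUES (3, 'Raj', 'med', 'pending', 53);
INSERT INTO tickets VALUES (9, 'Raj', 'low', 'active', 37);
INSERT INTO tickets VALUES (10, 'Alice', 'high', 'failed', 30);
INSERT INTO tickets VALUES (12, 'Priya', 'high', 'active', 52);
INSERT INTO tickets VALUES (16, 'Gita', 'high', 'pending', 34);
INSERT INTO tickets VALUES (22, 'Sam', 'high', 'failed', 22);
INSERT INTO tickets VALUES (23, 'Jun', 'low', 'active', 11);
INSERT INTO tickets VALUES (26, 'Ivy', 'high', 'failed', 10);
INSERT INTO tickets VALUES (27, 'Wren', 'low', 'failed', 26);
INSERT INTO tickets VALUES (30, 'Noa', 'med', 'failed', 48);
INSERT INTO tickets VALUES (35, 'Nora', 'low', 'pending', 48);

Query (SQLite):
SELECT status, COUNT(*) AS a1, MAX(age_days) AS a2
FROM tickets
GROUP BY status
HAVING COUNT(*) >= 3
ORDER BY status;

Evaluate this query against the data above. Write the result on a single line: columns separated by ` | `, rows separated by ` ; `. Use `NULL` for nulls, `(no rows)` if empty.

active | 3 | 52 ; failed | 6 | 48 ; pending | 3 | 53

Group tickets by status.
Per group compute: COUNT(*), MAX(age_days).
HAVING: drop groups with fewer than 3 rows.
  active: ids {9, 12, 23} → COUNT(*)=3, MAX(age_days)=52
  failed: ids {2, 10, 22, 26, 27, 30} → COUNT(*)=6, MAX(age_days)=48
  pending: ids {3, 16, 35} → COUNT(*)=3, MAX(age_days)=53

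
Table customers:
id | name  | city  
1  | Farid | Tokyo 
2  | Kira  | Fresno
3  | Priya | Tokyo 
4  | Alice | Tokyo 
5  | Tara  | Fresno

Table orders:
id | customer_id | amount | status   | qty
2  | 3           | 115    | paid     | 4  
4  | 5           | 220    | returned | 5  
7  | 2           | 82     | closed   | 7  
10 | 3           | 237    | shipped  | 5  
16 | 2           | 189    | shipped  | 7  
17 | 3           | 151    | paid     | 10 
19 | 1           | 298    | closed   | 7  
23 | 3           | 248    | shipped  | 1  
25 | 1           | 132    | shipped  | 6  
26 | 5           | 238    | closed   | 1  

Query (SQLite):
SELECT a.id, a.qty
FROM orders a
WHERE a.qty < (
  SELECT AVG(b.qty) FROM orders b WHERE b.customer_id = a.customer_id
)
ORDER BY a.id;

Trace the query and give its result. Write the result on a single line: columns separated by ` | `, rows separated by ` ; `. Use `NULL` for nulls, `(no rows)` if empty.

For each orders row a, compute AVG(qty) over rows sharing a.customer_id.
Keep row a if a.qty < that per-group AVG.
  customer_id=1: AVG(qty) = 6.5
  customer_id=2: AVG(qty) = 7.0
  customer_id=3: AVG(qty) = 5.0
  customer_id=5: AVG(qty) = 3.0

2 | 4 ; 23 | 1 ; 25 | 6 ; 26 | 1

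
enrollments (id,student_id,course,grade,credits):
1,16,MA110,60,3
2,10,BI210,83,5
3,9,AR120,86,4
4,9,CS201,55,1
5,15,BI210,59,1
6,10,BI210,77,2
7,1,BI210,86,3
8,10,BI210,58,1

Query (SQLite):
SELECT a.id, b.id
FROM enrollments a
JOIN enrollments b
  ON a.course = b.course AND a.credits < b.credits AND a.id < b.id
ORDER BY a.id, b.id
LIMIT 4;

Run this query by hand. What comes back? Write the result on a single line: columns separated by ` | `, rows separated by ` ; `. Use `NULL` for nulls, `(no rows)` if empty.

Pairs (a,b) with same course, a.credits < b.credits, a.id < b.id.
course groups: AR120:{3} BI210:{2,5,6,7,8} CS201:{4} MA110:{1}
Ordered by (a.id, b.id); first 4.

5 | 6 ; 5 | 7 ; 6 | 7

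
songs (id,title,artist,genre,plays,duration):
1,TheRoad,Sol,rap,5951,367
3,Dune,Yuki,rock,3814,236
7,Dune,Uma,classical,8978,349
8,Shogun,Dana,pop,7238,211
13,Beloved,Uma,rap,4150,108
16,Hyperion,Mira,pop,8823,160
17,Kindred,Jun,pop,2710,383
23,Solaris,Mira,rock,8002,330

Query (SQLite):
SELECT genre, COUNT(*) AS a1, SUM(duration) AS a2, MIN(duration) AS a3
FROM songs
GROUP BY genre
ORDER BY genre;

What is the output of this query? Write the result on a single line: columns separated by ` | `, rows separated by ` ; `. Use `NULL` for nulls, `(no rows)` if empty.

Group songs by genre.
Per group compute: COUNT(*), SUM(duration), MIN(duration).
  classical: ids {7} → COUNT(*)=1, SUM(duration)=349, MIN(duration)=349
  pop: ids {8, 16, 17} → COUNT(*)=3, SUM(duration)=754, MIN(duration)=160
  rap: ids {1, 13} → COUNT(*)=2, SUM(duration)=475, MIN(duration)=108
  rock: ids {3, 23} → COUNT(*)=2, SUM(duration)=566, MIN(duration)=236

classical | 1 | 349 | 349 ; pop | 3 | 754 | 160 ; rap | 2 | 475 | 108 ; rock | 2 | 566 | 236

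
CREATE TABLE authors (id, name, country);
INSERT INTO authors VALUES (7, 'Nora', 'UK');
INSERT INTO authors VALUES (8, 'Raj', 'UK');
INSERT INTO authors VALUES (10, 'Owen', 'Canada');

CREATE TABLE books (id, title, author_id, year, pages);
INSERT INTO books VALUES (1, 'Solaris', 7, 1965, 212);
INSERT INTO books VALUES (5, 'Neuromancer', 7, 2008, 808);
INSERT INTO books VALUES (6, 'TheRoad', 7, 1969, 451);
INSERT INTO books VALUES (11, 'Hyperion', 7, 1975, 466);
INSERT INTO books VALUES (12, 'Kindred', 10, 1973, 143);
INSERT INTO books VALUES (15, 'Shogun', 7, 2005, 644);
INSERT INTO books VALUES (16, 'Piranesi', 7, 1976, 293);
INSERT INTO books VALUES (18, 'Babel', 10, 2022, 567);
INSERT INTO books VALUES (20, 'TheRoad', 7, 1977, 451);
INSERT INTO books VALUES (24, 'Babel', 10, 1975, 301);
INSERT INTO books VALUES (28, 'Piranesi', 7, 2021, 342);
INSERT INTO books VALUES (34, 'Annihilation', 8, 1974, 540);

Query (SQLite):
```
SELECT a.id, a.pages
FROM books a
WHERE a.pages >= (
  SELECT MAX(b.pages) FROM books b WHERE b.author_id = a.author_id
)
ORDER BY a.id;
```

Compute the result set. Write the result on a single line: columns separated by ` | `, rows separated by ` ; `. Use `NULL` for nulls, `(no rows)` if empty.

For each books row a, compute MAX(pages) over rows sharing a.author_id.
Keep row a if a.pages >= that per-group MAX.
  author_id=7: MAX(pages) = 808
  author_id=8: MAX(pages) = 540
  author_id=10: MAX(pages) = 567

5 | 808 ; 18 | 567 ; 34 | 540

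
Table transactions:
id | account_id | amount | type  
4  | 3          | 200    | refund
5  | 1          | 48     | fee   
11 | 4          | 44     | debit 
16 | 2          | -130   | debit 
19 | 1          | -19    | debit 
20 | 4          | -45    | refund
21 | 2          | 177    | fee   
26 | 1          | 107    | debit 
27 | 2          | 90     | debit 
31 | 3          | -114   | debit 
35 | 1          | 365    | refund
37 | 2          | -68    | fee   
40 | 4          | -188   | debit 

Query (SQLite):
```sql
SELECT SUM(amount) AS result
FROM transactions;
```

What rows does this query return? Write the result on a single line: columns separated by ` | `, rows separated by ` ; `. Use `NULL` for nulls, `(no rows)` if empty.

All amount values: [200, 48, 44, -130, -19, -45, 177, 107, 90, -114, 365, -68, -188].
SUM of non-NULL values = 467.

467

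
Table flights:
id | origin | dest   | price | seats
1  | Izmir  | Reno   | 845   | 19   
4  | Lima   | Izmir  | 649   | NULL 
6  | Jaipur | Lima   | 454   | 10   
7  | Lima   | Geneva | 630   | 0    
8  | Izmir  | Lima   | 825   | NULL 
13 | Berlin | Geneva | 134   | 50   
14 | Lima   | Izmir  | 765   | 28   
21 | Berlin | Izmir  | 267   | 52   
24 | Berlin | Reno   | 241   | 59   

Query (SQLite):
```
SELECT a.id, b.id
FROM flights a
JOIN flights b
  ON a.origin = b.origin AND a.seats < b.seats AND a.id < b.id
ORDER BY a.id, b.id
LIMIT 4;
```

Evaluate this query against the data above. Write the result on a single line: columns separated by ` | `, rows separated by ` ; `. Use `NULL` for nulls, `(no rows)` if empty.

7 | 14 ; 13 | 21 ; 13 | 24 ; 21 | 24

Pairs (a,b) with same origin, a.seats < b.seats, a.id < b.id.
origin groups: Berlin:{13,21,24} Izmir:{1,8} Jaipur:{6} Lima:{4,7,14}
Ordered by (a.id, b.id); first 4.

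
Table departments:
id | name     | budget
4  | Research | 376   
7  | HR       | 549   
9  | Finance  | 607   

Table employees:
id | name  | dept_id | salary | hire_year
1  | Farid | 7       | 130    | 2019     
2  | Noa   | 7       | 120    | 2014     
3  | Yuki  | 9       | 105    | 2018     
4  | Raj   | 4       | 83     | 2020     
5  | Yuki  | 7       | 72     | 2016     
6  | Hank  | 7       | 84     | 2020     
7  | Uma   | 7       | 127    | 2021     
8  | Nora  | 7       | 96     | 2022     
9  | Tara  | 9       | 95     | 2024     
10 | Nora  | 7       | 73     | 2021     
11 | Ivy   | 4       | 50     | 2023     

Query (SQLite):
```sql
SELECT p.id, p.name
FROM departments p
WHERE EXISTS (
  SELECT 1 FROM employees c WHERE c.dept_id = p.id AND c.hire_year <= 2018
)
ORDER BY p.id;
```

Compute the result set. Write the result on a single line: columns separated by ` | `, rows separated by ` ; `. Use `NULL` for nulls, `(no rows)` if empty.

7 | HR ; 9 | Finance

For each departments row, check whether any employees with matching dept_id has hire_year <= 2018.
Keep rows where that is true.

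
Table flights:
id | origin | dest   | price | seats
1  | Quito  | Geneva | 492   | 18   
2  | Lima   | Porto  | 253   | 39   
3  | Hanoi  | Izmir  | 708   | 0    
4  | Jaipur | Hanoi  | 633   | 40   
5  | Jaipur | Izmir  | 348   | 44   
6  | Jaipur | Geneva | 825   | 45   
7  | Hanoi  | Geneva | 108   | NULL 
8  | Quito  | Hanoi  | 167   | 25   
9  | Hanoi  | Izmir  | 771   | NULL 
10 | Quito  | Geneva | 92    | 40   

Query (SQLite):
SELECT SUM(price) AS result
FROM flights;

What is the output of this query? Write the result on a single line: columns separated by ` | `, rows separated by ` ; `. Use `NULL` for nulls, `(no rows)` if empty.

4397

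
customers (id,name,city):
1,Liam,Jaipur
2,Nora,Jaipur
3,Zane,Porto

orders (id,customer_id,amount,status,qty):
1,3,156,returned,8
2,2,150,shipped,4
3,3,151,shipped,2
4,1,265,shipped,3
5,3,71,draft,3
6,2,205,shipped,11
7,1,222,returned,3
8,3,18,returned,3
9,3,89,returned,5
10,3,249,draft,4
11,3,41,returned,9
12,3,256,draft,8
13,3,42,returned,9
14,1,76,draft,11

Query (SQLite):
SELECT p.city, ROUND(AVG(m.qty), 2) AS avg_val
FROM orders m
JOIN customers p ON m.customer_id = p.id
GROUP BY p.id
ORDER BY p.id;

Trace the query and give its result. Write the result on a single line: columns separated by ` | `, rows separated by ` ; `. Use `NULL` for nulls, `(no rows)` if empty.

Jaipur | 5.67 ; Jaipur | 7.5 ; Porto | 5.67

Join each orders row to its customers via customer_id.
Group joined rows by customers.id; compute ROUND(AVG(m.qty), 2) per group.
  1: ids {4, 7, 14} → ROUND(AVG(m.qty), 2)=5.67
  2: ids {2, 6} → ROUND(AVG(m.qty), 2)=7.5
  3: ids {1, 3, 5, 8, 9, 10, 11, 12, 13} → ROUND(AVG(m.qty), 2)=5.67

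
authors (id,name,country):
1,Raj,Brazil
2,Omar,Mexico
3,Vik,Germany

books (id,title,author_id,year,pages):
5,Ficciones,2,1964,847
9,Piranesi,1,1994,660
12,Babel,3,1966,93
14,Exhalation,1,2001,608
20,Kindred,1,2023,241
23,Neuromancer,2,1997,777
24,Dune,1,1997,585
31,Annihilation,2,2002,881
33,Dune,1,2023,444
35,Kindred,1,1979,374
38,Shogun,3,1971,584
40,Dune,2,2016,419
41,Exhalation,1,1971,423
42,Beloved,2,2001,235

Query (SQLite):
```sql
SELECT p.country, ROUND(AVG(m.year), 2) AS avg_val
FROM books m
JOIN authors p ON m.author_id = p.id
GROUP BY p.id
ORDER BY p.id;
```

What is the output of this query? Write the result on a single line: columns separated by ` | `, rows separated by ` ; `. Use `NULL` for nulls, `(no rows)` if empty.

Brazil | 1998.29 ; Mexico | 1996 ; Germany | 1968.5

Join each books row to its authors via author_id.
Group joined rows by authors.id; compute ROUND(AVG(m.year), 2) per group.
  1: ids {9, 14, 20, 24, 33, 35, 41} → ROUND(AVG(m.year), 2)=1998.29
  2: ids {5, 23, 31, 40, 42} → ROUND(AVG(m.year), 2)=1996
  3: ids {12, 38} → ROUND(AVG(m.year), 2)=1968.5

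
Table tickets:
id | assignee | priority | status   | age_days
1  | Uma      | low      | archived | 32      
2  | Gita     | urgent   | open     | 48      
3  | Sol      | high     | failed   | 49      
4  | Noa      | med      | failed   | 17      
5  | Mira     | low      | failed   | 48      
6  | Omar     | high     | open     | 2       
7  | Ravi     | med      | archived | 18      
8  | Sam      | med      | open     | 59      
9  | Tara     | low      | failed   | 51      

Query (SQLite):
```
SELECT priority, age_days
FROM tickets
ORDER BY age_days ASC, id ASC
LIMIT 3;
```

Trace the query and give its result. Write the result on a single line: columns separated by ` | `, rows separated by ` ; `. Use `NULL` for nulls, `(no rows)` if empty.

Sort by age_days asc, tiebreak id asc: (2, id=6), (17, id=4), (18, id=7), (32, id=1), (48, id=2), (48, id=5) …. Take first 3.

high | 2 ; med | 17 ; med | 18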